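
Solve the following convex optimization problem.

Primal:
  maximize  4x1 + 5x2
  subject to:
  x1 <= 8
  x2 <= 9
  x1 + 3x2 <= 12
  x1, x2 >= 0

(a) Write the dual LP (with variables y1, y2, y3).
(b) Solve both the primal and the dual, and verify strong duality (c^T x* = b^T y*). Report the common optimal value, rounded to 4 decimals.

The standard primal-dual pair for 'max c^T x s.t. A x <= b, x >= 0' is:
  Dual:  min b^T y  s.t.  A^T y >= c,  y >= 0.

So the dual LP is:
  minimize  8y1 + 9y2 + 12y3
  subject to:
    y1 + y3 >= 4
    y2 + 3y3 >= 5
    y1, y2, y3 >= 0

Solving the primal: x* = (8, 1.3333).
  primal value c^T x* = 38.6667.
Solving the dual: y* = (2.3333, 0, 1.6667).
  dual value b^T y* = 38.6667.
Strong duality: c^T x* = b^T y*. Confirmed.

38.6667


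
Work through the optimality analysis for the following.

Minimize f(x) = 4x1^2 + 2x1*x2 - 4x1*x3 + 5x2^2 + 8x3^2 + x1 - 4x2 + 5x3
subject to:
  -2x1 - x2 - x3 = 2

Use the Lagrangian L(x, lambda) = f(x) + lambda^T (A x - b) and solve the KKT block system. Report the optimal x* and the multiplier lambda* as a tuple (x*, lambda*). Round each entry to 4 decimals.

Form the Lagrangian:
  L(x, lambda) = (1/2) x^T Q x + c^T x + lambda^T (A x - b)
Stationarity (grad_x L = 0): Q x + c + A^T lambda = 0.
Primal feasibility: A x = b.

This gives the KKT block system:
  [ Q   A^T ] [ x     ]   [-c ]
  [ A    0  ] [ lambda ] = [ b ]

Solving the linear system:
  x*      = (-0.9052, 0.4384, -0.628)
  lambda* = (-1.4265)
  f(x*)   = -1.4727

x* = (-0.9052, 0.4384, -0.628), lambda* = (-1.4265)


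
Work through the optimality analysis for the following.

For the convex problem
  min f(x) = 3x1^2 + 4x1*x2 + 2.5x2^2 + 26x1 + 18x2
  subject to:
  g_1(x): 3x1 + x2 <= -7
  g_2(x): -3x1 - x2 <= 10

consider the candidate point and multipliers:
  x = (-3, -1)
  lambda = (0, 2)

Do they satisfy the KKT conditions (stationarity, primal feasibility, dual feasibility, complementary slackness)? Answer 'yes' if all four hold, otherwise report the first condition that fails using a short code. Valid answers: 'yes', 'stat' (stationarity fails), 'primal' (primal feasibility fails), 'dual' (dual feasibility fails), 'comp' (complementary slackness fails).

Gradient of f: grad f(x) = Q x + c = (4, 1)
Constraint values g_i(x) = a_i^T x - b_i:
  g_1((-3, -1)) = -3
  g_2((-3, -1)) = 0
Stationarity residual: grad f(x) + sum_i lambda_i a_i = (-2, -1)
  -> stationarity FAILS
Primal feasibility (all g_i <= 0): OK
Dual feasibility (all lambda_i >= 0): OK
Complementary slackness (lambda_i * g_i(x) = 0 for all i): OK

Verdict: the first failing condition is stationarity -> stat.

stat


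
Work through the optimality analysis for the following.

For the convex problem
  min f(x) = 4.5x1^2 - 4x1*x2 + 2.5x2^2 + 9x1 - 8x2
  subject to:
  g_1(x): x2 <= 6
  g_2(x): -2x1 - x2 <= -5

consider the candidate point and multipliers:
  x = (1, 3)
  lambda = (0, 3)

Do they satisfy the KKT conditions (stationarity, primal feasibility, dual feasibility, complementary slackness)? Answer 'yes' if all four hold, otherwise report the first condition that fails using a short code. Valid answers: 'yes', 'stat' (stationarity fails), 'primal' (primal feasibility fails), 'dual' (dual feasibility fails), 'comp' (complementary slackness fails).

Gradient of f: grad f(x) = Q x + c = (6, 3)
Constraint values g_i(x) = a_i^T x - b_i:
  g_1((1, 3)) = -3
  g_2((1, 3)) = 0
Stationarity residual: grad f(x) + sum_i lambda_i a_i = (0, 0)
  -> stationarity OK
Primal feasibility (all g_i <= 0): OK
Dual feasibility (all lambda_i >= 0): OK
Complementary slackness (lambda_i * g_i(x) = 0 for all i): OK

Verdict: yes, KKT holds.

yes


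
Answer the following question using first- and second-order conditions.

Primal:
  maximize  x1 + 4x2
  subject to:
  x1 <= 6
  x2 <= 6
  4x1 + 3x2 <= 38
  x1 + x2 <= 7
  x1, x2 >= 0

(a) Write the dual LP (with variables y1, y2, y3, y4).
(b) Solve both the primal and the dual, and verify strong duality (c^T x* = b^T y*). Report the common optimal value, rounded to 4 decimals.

The standard primal-dual pair for 'max c^T x s.t. A x <= b, x >= 0' is:
  Dual:  min b^T y  s.t.  A^T y >= c,  y >= 0.

So the dual LP is:
  minimize  6y1 + 6y2 + 38y3 + 7y4
  subject to:
    y1 + 4y3 + y4 >= 1
    y2 + 3y3 + y4 >= 4
    y1, y2, y3, y4 >= 0

Solving the primal: x* = (1, 6).
  primal value c^T x* = 25.
Solving the dual: y* = (0, 3, 0, 1).
  dual value b^T y* = 25.
Strong duality: c^T x* = b^T y*. Confirmed.

25


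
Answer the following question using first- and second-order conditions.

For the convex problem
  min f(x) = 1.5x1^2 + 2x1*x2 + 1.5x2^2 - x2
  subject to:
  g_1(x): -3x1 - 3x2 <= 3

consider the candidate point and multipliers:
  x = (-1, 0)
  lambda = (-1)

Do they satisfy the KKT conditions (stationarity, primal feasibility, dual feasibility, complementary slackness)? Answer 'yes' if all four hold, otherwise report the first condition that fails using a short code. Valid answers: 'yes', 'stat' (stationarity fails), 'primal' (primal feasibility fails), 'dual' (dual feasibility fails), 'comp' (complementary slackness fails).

Gradient of f: grad f(x) = Q x + c = (-3, -3)
Constraint values g_i(x) = a_i^T x - b_i:
  g_1((-1, 0)) = 0
Stationarity residual: grad f(x) + sum_i lambda_i a_i = (0, 0)
  -> stationarity OK
Primal feasibility (all g_i <= 0): OK
Dual feasibility (all lambda_i >= 0): FAILS
Complementary slackness (lambda_i * g_i(x) = 0 for all i): OK

Verdict: the first failing condition is dual_feasibility -> dual.

dual


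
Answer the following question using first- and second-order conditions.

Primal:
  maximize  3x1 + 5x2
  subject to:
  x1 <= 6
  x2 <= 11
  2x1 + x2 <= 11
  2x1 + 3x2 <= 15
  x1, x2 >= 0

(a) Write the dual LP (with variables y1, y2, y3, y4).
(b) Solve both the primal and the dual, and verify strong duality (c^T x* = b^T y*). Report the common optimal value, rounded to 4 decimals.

The standard primal-dual pair for 'max c^T x s.t. A x <= b, x >= 0' is:
  Dual:  min b^T y  s.t.  A^T y >= c,  y >= 0.

So the dual LP is:
  minimize  6y1 + 11y2 + 11y3 + 15y4
  subject to:
    y1 + 2y3 + 2y4 >= 3
    y2 + y3 + 3y4 >= 5
    y1, y2, y3, y4 >= 0

Solving the primal: x* = (0, 5).
  primal value c^T x* = 25.
Solving the dual: y* = (0, 0, 0, 1.6667).
  dual value b^T y* = 25.
Strong duality: c^T x* = b^T y*. Confirmed.

25


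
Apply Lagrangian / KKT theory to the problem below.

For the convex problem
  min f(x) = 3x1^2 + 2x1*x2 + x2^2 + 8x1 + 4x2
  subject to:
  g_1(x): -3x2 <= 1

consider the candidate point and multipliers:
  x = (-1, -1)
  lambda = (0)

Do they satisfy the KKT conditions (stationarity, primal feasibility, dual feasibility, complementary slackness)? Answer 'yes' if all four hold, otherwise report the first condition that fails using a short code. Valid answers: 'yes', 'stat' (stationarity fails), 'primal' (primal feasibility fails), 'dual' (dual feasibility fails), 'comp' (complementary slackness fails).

Gradient of f: grad f(x) = Q x + c = (0, 0)
Constraint values g_i(x) = a_i^T x - b_i:
  g_1((-1, -1)) = 2
Stationarity residual: grad f(x) + sum_i lambda_i a_i = (0, 0)
  -> stationarity OK
Primal feasibility (all g_i <= 0): FAILS
Dual feasibility (all lambda_i >= 0): OK
Complementary slackness (lambda_i * g_i(x) = 0 for all i): OK

Verdict: the first failing condition is primal_feasibility -> primal.

primal


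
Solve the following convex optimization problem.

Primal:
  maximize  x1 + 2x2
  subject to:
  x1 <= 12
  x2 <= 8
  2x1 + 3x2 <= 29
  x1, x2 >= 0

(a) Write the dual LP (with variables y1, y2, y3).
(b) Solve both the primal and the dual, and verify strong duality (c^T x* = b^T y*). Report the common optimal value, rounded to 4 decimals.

The standard primal-dual pair for 'max c^T x s.t. A x <= b, x >= 0' is:
  Dual:  min b^T y  s.t.  A^T y >= c,  y >= 0.

So the dual LP is:
  minimize  12y1 + 8y2 + 29y3
  subject to:
    y1 + 2y3 >= 1
    y2 + 3y3 >= 2
    y1, y2, y3 >= 0

Solving the primal: x* = (2.5, 8).
  primal value c^T x* = 18.5.
Solving the dual: y* = (0, 0.5, 0.5).
  dual value b^T y* = 18.5.
Strong duality: c^T x* = b^T y*. Confirmed.

18.5


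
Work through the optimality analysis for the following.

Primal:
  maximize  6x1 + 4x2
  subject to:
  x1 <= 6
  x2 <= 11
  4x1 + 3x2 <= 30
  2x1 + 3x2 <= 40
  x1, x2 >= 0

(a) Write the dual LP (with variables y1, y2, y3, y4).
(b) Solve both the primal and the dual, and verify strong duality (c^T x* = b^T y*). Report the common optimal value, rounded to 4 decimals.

The standard primal-dual pair for 'max c^T x s.t. A x <= b, x >= 0' is:
  Dual:  min b^T y  s.t.  A^T y >= c,  y >= 0.

So the dual LP is:
  minimize  6y1 + 11y2 + 30y3 + 40y4
  subject to:
    y1 + 4y3 + 2y4 >= 6
    y2 + 3y3 + 3y4 >= 4
    y1, y2, y3, y4 >= 0

Solving the primal: x* = (6, 2).
  primal value c^T x* = 44.
Solving the dual: y* = (0.6667, 0, 1.3333, 0).
  dual value b^T y* = 44.
Strong duality: c^T x* = b^T y*. Confirmed.

44


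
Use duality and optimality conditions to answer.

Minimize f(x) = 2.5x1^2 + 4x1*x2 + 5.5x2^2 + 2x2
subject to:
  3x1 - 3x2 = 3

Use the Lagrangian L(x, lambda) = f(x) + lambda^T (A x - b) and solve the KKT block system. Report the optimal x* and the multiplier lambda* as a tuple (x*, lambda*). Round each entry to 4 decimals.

Form the Lagrangian:
  L(x, lambda) = (1/2) x^T Q x + c^T x + lambda^T (A x - b)
Stationarity (grad_x L = 0): Q x + c + A^T lambda = 0.
Primal feasibility: A x = b.

This gives the KKT block system:
  [ Q   A^T ] [ x     ]   [-c ]
  [ A    0  ] [ lambda ] = [ b ]

Solving the linear system:
  x*      = (0.5417, -0.4583)
  lambda* = (-0.2917)
  f(x*)   = -0.0208

x* = (0.5417, -0.4583), lambda* = (-0.2917)


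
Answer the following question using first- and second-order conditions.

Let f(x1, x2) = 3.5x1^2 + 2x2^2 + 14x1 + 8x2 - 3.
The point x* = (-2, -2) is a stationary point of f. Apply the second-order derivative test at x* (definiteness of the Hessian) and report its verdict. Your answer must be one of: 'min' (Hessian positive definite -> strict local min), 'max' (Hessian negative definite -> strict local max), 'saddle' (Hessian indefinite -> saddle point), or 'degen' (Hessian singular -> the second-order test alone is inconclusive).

Compute the Hessian H = grad^2 f:
  H = [[7, 0], [0, 4]]
Verify stationarity: grad f(x*) = H x* + g = (0, 0).
Eigenvalues of H: 4, 7.
Both eigenvalues > 0, so H is positive definite -> x* is a strict local min.

min


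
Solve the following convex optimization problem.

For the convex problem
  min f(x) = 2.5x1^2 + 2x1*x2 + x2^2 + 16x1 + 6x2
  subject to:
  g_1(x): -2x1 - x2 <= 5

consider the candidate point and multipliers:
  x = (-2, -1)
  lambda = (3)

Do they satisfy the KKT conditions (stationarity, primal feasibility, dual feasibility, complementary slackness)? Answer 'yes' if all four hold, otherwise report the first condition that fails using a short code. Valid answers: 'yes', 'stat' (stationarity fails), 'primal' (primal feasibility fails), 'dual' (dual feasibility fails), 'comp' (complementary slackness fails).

Gradient of f: grad f(x) = Q x + c = (4, 0)
Constraint values g_i(x) = a_i^T x - b_i:
  g_1((-2, -1)) = 0
Stationarity residual: grad f(x) + sum_i lambda_i a_i = (-2, -3)
  -> stationarity FAILS
Primal feasibility (all g_i <= 0): OK
Dual feasibility (all lambda_i >= 0): OK
Complementary slackness (lambda_i * g_i(x) = 0 for all i): OK

Verdict: the first failing condition is stationarity -> stat.

stat


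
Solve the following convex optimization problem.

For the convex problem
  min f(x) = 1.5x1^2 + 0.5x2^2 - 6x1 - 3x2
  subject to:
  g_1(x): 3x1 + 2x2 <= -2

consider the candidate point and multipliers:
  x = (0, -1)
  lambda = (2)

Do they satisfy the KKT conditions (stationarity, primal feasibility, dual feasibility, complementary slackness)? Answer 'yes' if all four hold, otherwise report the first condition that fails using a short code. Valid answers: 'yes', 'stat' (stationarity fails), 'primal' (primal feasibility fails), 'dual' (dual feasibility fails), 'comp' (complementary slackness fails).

Gradient of f: grad f(x) = Q x + c = (-6, -4)
Constraint values g_i(x) = a_i^T x - b_i:
  g_1((0, -1)) = 0
Stationarity residual: grad f(x) + sum_i lambda_i a_i = (0, 0)
  -> stationarity OK
Primal feasibility (all g_i <= 0): OK
Dual feasibility (all lambda_i >= 0): OK
Complementary slackness (lambda_i * g_i(x) = 0 for all i): OK

Verdict: yes, KKT holds.

yes


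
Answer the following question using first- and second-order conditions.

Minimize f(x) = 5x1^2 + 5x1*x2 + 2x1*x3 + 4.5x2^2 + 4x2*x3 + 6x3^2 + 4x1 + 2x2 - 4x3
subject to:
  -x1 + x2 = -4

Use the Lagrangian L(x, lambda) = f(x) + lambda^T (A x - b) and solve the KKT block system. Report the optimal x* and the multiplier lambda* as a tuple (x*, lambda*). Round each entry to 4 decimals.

Form the Lagrangian:
  L(x, lambda) = (1/2) x^T Q x + c^T x + lambda^T (A x - b)
Stationarity (grad_x L = 0): Q x + c + A^T lambda = 0.
Primal feasibility: A x = b.

This gives the KKT block system:
  [ Q   A^T ] [ x     ]   [-c ]
  [ A    0  ] [ lambda ] = [ b ]

Solving the linear system:
  x*      = (1.5385, -2.4615, 0.8974)
  lambda* = (8.8718)
  f(x*)   = 16.5641

x* = (1.5385, -2.4615, 0.8974), lambda* = (8.8718)


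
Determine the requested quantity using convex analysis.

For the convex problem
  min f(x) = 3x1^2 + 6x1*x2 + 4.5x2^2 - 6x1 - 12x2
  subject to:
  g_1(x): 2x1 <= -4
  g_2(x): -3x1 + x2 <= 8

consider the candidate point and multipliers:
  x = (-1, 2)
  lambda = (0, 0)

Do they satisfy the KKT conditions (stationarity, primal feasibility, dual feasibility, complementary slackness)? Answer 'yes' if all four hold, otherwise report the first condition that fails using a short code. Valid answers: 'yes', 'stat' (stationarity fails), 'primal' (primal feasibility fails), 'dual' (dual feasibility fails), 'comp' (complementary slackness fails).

Gradient of f: grad f(x) = Q x + c = (0, 0)
Constraint values g_i(x) = a_i^T x - b_i:
  g_1((-1, 2)) = 2
  g_2((-1, 2)) = -3
Stationarity residual: grad f(x) + sum_i lambda_i a_i = (0, 0)
  -> stationarity OK
Primal feasibility (all g_i <= 0): FAILS
Dual feasibility (all lambda_i >= 0): OK
Complementary slackness (lambda_i * g_i(x) = 0 for all i): OK

Verdict: the first failing condition is primal_feasibility -> primal.

primal


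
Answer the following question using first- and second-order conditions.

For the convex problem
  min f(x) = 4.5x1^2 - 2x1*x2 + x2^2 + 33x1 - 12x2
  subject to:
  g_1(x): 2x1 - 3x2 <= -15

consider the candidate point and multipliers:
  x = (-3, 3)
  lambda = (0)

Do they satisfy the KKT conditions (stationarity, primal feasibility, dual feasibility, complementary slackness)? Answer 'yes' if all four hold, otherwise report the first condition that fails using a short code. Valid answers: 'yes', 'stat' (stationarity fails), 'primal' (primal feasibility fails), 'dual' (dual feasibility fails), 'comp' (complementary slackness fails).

Gradient of f: grad f(x) = Q x + c = (0, 0)
Constraint values g_i(x) = a_i^T x - b_i:
  g_1((-3, 3)) = 0
Stationarity residual: grad f(x) + sum_i lambda_i a_i = (0, 0)
  -> stationarity OK
Primal feasibility (all g_i <= 0): OK
Dual feasibility (all lambda_i >= 0): OK
Complementary slackness (lambda_i * g_i(x) = 0 for all i): OK

Verdict: yes, KKT holds.

yes


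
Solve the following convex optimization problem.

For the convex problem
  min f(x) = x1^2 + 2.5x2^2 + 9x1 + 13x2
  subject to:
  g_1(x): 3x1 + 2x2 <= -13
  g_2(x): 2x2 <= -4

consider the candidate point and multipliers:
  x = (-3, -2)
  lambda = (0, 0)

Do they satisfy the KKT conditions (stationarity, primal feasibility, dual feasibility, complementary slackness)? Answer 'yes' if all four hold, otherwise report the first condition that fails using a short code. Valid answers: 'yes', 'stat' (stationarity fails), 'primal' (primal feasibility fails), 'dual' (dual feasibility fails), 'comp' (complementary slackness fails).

Gradient of f: grad f(x) = Q x + c = (3, 3)
Constraint values g_i(x) = a_i^T x - b_i:
  g_1((-3, -2)) = 0
  g_2((-3, -2)) = 0
Stationarity residual: grad f(x) + sum_i lambda_i a_i = (3, 3)
  -> stationarity FAILS
Primal feasibility (all g_i <= 0): OK
Dual feasibility (all lambda_i >= 0): OK
Complementary slackness (lambda_i * g_i(x) = 0 for all i): OK

Verdict: the first failing condition is stationarity -> stat.

stat


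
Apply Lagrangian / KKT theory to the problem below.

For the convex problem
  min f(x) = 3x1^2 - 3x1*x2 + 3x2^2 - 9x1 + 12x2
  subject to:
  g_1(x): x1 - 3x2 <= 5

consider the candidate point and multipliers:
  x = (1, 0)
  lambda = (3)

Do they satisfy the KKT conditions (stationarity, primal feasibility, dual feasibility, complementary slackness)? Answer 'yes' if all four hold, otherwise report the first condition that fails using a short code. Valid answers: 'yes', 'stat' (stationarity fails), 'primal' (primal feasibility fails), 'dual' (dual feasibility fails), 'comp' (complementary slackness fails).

Gradient of f: grad f(x) = Q x + c = (-3, 9)
Constraint values g_i(x) = a_i^T x - b_i:
  g_1((1, 0)) = -4
Stationarity residual: grad f(x) + sum_i lambda_i a_i = (0, 0)
  -> stationarity OK
Primal feasibility (all g_i <= 0): OK
Dual feasibility (all lambda_i >= 0): OK
Complementary slackness (lambda_i * g_i(x) = 0 for all i): FAILS

Verdict: the first failing condition is complementary_slackness -> comp.

comp


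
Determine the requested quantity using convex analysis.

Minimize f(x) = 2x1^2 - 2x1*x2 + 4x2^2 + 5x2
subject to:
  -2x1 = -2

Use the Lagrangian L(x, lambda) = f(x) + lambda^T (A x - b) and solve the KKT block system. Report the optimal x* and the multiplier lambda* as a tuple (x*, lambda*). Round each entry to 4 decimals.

Form the Lagrangian:
  L(x, lambda) = (1/2) x^T Q x + c^T x + lambda^T (A x - b)
Stationarity (grad_x L = 0): Q x + c + A^T lambda = 0.
Primal feasibility: A x = b.

This gives the KKT block system:
  [ Q   A^T ] [ x     ]   [-c ]
  [ A    0  ] [ lambda ] = [ b ]

Solving the linear system:
  x*      = (1, -0.375)
  lambda* = (2.375)
  f(x*)   = 1.4375

x* = (1, -0.375), lambda* = (2.375)


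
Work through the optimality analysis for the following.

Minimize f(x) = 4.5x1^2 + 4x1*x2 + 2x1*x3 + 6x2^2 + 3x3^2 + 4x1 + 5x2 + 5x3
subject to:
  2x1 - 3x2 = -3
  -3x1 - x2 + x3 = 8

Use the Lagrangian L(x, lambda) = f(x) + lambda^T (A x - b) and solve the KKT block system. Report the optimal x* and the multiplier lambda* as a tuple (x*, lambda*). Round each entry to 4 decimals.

Form the Lagrangian:
  L(x, lambda) = (1/2) x^T Q x + c^T x + lambda^T (A x - b)
Stationarity (grad_x L = 0): Q x + c + A^T lambda = 0.
Primal feasibility: A x = b.

This gives the KKT block system:
  [ Q   A^T ] [ x     ]   [-c ]
  [ A    0  ] [ lambda ] = [ b ]

Solving the linear system:
  x*      = (-2.2058, -0.4705, 0.9121)
  lambda* = (-1.1362, -6.0609)
  f(x*)   = 19.2314

x* = (-2.2058, -0.4705, 0.9121), lambda* = (-1.1362, -6.0609)


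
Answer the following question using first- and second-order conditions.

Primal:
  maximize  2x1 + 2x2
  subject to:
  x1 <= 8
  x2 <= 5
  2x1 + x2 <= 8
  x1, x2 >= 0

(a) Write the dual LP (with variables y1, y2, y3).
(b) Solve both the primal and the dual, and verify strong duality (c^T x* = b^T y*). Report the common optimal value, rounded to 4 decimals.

The standard primal-dual pair for 'max c^T x s.t. A x <= b, x >= 0' is:
  Dual:  min b^T y  s.t.  A^T y >= c,  y >= 0.

So the dual LP is:
  minimize  8y1 + 5y2 + 8y3
  subject to:
    y1 + 2y3 >= 2
    y2 + y3 >= 2
    y1, y2, y3 >= 0

Solving the primal: x* = (1.5, 5).
  primal value c^T x* = 13.
Solving the dual: y* = (0, 1, 1).
  dual value b^T y* = 13.
Strong duality: c^T x* = b^T y*. Confirmed.

13


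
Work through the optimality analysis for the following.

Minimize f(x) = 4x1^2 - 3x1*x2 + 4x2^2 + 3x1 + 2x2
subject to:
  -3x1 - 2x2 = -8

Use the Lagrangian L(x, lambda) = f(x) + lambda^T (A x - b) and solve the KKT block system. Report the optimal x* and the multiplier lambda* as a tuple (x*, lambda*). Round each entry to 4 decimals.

Form the Lagrangian:
  L(x, lambda) = (1/2) x^T Q x + c^T x + lambda^T (A x - b)
Stationarity (grad_x L = 0): Q x + c + A^T lambda = 0.
Primal feasibility: A x = b.

This gives the KKT block system:
  [ Q   A^T ] [ x     ]   [-c ]
  [ A    0  ] [ lambda ] = [ b ]

Solving the linear system:
  x*      = (1.7143, 1.4286)
  lambda* = (4.1429)
  f(x*)   = 20.5714

x* = (1.7143, 1.4286), lambda* = (4.1429)


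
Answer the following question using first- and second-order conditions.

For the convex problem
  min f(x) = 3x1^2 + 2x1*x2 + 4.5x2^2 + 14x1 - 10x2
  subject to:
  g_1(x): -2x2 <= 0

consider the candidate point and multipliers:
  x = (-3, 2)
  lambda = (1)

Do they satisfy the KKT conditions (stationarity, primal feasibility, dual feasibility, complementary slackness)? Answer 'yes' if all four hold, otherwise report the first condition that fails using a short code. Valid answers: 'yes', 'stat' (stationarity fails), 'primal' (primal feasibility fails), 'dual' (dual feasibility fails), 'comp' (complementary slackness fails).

Gradient of f: grad f(x) = Q x + c = (0, 2)
Constraint values g_i(x) = a_i^T x - b_i:
  g_1((-3, 2)) = -4
Stationarity residual: grad f(x) + sum_i lambda_i a_i = (0, 0)
  -> stationarity OK
Primal feasibility (all g_i <= 0): OK
Dual feasibility (all lambda_i >= 0): OK
Complementary slackness (lambda_i * g_i(x) = 0 for all i): FAILS

Verdict: the first failing condition is complementary_slackness -> comp.

comp


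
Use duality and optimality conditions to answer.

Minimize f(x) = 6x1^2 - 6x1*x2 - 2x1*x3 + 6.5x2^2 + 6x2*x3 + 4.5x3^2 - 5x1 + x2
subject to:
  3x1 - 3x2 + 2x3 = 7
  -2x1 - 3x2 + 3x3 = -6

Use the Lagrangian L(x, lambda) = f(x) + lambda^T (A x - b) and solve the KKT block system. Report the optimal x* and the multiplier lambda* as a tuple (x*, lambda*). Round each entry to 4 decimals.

Form the Lagrangian:
  L(x, lambda) = (1/2) x^T Q x + c^T x + lambda^T (A x - b)
Stationarity (grad_x L = 0): Q x + c + A^T lambda = 0.
Primal feasibility: A x = b.

This gives the KKT block system:
  [ Q   A^T ] [ x     ]   [-c ]
  [ A    0  ] [ lambda ] = [ b ]

Solving the linear system:
  x*      = (2.6622, 0.5364, 0.3112)
  lambda* = (-5.4391, 3.3946)
  f(x*)   = 22.8329

x* = (2.6622, 0.5364, 0.3112), lambda* = (-5.4391, 3.3946)


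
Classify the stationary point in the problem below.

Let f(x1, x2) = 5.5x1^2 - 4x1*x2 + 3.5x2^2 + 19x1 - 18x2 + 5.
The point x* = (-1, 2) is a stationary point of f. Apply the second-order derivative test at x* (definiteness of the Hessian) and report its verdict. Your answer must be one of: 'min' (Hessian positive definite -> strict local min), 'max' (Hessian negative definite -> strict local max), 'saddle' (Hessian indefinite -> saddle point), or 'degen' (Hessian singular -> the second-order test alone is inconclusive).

Compute the Hessian H = grad^2 f:
  H = [[11, -4], [-4, 7]]
Verify stationarity: grad f(x*) = H x* + g = (0, 0).
Eigenvalues of H: 4.5279, 13.4721.
Both eigenvalues > 0, so H is positive definite -> x* is a strict local min.

min


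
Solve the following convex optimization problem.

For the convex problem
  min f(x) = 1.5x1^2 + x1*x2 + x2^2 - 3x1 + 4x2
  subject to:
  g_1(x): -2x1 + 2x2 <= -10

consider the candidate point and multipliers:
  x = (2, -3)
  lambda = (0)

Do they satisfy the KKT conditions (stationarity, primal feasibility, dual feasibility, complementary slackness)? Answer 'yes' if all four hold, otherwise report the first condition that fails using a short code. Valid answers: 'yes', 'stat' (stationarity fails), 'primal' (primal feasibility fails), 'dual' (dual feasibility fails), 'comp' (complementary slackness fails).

Gradient of f: grad f(x) = Q x + c = (0, 0)
Constraint values g_i(x) = a_i^T x - b_i:
  g_1((2, -3)) = 0
Stationarity residual: grad f(x) + sum_i lambda_i a_i = (0, 0)
  -> stationarity OK
Primal feasibility (all g_i <= 0): OK
Dual feasibility (all lambda_i >= 0): OK
Complementary slackness (lambda_i * g_i(x) = 0 for all i): OK

Verdict: yes, KKT holds.

yes


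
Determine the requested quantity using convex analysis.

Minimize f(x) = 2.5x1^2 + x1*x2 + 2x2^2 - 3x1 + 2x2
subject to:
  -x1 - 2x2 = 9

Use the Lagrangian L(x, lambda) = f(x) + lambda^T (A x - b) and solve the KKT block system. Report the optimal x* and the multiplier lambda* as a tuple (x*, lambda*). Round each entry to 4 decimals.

Form the Lagrangian:
  L(x, lambda) = (1/2) x^T Q x + c^T x + lambda^T (A x - b)
Stationarity (grad_x L = 0): Q x + c + A^T lambda = 0.
Primal feasibility: A x = b.

This gives the KKT block system:
  [ Q   A^T ] [ x     ]   [-c ]
  [ A    0  ] [ lambda ] = [ b ]

Solving the linear system:
  x*      = (-0.1, -4.45)
  lambda* = (-7.95)
  f(x*)   = 31.475

x* = (-0.1, -4.45), lambda* = (-7.95)


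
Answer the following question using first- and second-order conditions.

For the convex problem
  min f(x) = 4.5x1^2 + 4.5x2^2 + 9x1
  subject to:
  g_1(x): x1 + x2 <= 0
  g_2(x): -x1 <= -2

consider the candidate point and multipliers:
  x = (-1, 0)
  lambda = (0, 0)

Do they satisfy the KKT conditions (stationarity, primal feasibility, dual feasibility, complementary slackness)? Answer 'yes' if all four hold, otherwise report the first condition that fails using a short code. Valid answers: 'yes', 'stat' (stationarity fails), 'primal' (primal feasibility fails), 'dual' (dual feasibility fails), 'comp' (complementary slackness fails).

Gradient of f: grad f(x) = Q x + c = (0, 0)
Constraint values g_i(x) = a_i^T x - b_i:
  g_1((-1, 0)) = -1
  g_2((-1, 0)) = 3
Stationarity residual: grad f(x) + sum_i lambda_i a_i = (0, 0)
  -> stationarity OK
Primal feasibility (all g_i <= 0): FAILS
Dual feasibility (all lambda_i >= 0): OK
Complementary slackness (lambda_i * g_i(x) = 0 for all i): OK

Verdict: the first failing condition is primal_feasibility -> primal.

primal


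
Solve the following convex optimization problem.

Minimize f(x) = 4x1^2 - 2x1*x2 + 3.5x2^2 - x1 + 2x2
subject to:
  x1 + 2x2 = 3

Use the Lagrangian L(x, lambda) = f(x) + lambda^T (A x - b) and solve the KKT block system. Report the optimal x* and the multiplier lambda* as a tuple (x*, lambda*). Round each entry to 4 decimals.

Form the Lagrangian:
  L(x, lambda) = (1/2) x^T Q x + c^T x + lambda^T (A x - b)
Stationarity (grad_x L = 0): Q x + c + A^T lambda = 0.
Primal feasibility: A x = b.

This gives the KKT block system:
  [ Q   A^T ] [ x     ]   [-c ]
  [ A    0  ] [ lambda ] = [ b ]

Solving the linear system:
  x*      = (0.8723, 1.0638)
  lambda* = (-3.8511)
  f(x*)   = 6.4043

x* = (0.8723, 1.0638), lambda* = (-3.8511)


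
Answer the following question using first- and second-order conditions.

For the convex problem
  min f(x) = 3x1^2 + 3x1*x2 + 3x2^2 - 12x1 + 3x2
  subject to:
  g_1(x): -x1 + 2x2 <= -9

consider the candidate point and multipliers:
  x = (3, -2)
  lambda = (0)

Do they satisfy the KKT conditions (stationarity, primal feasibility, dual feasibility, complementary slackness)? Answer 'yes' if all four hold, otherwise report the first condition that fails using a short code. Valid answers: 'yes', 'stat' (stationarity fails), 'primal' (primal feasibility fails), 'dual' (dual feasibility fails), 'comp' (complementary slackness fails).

Gradient of f: grad f(x) = Q x + c = (0, 0)
Constraint values g_i(x) = a_i^T x - b_i:
  g_1((3, -2)) = 2
Stationarity residual: grad f(x) + sum_i lambda_i a_i = (0, 0)
  -> stationarity OK
Primal feasibility (all g_i <= 0): FAILS
Dual feasibility (all lambda_i >= 0): OK
Complementary slackness (lambda_i * g_i(x) = 0 for all i): OK

Verdict: the first failing condition is primal_feasibility -> primal.

primal


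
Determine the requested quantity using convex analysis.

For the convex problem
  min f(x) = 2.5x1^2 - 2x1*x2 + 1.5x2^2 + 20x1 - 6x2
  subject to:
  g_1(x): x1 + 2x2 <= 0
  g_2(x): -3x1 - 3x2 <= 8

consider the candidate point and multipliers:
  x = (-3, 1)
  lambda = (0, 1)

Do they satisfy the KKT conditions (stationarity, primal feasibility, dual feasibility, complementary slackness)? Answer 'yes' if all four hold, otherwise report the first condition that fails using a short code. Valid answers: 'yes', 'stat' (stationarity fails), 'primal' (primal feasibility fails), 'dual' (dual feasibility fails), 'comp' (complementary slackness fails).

Gradient of f: grad f(x) = Q x + c = (3, 3)
Constraint values g_i(x) = a_i^T x - b_i:
  g_1((-3, 1)) = -1
  g_2((-3, 1)) = -2
Stationarity residual: grad f(x) + sum_i lambda_i a_i = (0, 0)
  -> stationarity OK
Primal feasibility (all g_i <= 0): OK
Dual feasibility (all lambda_i >= 0): OK
Complementary slackness (lambda_i * g_i(x) = 0 for all i): FAILS

Verdict: the first failing condition is complementary_slackness -> comp.

comp


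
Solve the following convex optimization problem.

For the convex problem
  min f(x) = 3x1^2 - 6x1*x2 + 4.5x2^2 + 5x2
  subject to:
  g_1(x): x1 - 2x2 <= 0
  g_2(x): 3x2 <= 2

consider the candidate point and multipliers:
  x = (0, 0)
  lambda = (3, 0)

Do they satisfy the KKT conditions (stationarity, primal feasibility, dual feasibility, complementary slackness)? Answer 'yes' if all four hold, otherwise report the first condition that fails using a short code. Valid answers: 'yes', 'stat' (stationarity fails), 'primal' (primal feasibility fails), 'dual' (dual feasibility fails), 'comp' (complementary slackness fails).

Gradient of f: grad f(x) = Q x + c = (0, 5)
Constraint values g_i(x) = a_i^T x - b_i:
  g_1((0, 0)) = 0
  g_2((0, 0)) = -2
Stationarity residual: grad f(x) + sum_i lambda_i a_i = (3, -1)
  -> stationarity FAILS
Primal feasibility (all g_i <= 0): OK
Dual feasibility (all lambda_i >= 0): OK
Complementary slackness (lambda_i * g_i(x) = 0 for all i): OK

Verdict: the first failing condition is stationarity -> stat.

stat


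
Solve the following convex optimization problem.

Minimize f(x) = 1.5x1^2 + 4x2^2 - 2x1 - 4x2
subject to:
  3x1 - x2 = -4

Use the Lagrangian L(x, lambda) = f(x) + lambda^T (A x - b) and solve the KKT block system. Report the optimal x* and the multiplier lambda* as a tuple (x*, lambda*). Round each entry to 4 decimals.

Form the Lagrangian:
  L(x, lambda) = (1/2) x^T Q x + c^T x + lambda^T (A x - b)
Stationarity (grad_x L = 0): Q x + c + A^T lambda = 0.
Primal feasibility: A x = b.

This gives the KKT block system:
  [ Q   A^T ] [ x     ]   [-c ]
  [ A    0  ] [ lambda ] = [ b ]

Solving the linear system:
  x*      = (-1.0933, 0.72)
  lambda* = (1.76)
  f(x*)   = 3.1733

x* = (-1.0933, 0.72), lambda* = (1.76)


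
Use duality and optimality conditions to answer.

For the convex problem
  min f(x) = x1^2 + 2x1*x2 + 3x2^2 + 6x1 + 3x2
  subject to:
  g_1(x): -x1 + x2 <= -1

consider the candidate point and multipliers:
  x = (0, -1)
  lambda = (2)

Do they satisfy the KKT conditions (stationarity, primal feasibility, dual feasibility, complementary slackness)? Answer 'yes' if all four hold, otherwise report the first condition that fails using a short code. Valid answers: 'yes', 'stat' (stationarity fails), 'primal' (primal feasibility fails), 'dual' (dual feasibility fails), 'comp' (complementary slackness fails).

Gradient of f: grad f(x) = Q x + c = (4, -3)
Constraint values g_i(x) = a_i^T x - b_i:
  g_1((0, -1)) = 0
Stationarity residual: grad f(x) + sum_i lambda_i a_i = (2, -1)
  -> stationarity FAILS
Primal feasibility (all g_i <= 0): OK
Dual feasibility (all lambda_i >= 0): OK
Complementary slackness (lambda_i * g_i(x) = 0 for all i): OK

Verdict: the first failing condition is stationarity -> stat.

stat


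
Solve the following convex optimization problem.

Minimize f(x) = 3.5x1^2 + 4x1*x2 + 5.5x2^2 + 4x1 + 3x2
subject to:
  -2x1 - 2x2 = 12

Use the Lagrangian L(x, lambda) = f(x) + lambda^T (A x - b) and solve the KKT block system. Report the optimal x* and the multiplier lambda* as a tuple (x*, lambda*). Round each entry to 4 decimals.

Form the Lagrangian:
  L(x, lambda) = (1/2) x^T Q x + c^T x + lambda^T (A x - b)
Stationarity (grad_x L = 0): Q x + c + A^T lambda = 0.
Primal feasibility: A x = b.

This gives the KKT block system:
  [ Q   A^T ] [ x     ]   [-c ]
  [ A    0  ] [ lambda ] = [ b ]

Solving the linear system:
  x*      = (-4.3, -1.7)
  lambda* = (-16.45)
  f(x*)   = 87.55

x* = (-4.3, -1.7), lambda* = (-16.45)


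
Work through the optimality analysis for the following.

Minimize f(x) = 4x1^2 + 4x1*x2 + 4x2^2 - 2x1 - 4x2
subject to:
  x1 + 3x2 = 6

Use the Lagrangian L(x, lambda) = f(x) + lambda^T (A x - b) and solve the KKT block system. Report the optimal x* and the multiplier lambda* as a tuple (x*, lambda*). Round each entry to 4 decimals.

Form the Lagrangian:
  L(x, lambda) = (1/2) x^T Q x + c^T x + lambda^T (A x - b)
Stationarity (grad_x L = 0): Q x + c + A^T lambda = 0.
Primal feasibility: A x = b.

This gives the KKT block system:
  [ Q   A^T ] [ x     ]   [-c ]
  [ A    0  ] [ lambda ] = [ b ]

Solving the linear system:
  x*      = (-0.3214, 2.1071)
  lambda* = (-3.8571)
  f(x*)   = 7.6786

x* = (-0.3214, 2.1071), lambda* = (-3.8571)


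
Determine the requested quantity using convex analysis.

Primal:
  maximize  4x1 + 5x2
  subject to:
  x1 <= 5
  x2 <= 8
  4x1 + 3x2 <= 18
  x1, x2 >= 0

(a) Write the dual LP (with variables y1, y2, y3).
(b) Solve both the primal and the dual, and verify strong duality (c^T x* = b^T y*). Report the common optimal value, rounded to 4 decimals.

The standard primal-dual pair for 'max c^T x s.t. A x <= b, x >= 0' is:
  Dual:  min b^T y  s.t.  A^T y >= c,  y >= 0.

So the dual LP is:
  minimize  5y1 + 8y2 + 18y3
  subject to:
    y1 + 4y3 >= 4
    y2 + 3y3 >= 5
    y1, y2, y3 >= 0

Solving the primal: x* = (0, 6).
  primal value c^T x* = 30.
Solving the dual: y* = (0, 0, 1.6667).
  dual value b^T y* = 30.
Strong duality: c^T x* = b^T y*. Confirmed.

30


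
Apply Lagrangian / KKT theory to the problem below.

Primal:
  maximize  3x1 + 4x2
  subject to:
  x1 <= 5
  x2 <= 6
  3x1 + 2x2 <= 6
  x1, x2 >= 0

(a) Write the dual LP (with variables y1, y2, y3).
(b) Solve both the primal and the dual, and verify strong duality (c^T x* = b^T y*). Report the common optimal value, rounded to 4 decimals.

The standard primal-dual pair for 'max c^T x s.t. A x <= b, x >= 0' is:
  Dual:  min b^T y  s.t.  A^T y >= c,  y >= 0.

So the dual LP is:
  minimize  5y1 + 6y2 + 6y3
  subject to:
    y1 + 3y3 >= 3
    y2 + 2y3 >= 4
    y1, y2, y3 >= 0

Solving the primal: x* = (0, 3).
  primal value c^T x* = 12.
Solving the dual: y* = (0, 0, 2).
  dual value b^T y* = 12.
Strong duality: c^T x* = b^T y*. Confirmed.

12


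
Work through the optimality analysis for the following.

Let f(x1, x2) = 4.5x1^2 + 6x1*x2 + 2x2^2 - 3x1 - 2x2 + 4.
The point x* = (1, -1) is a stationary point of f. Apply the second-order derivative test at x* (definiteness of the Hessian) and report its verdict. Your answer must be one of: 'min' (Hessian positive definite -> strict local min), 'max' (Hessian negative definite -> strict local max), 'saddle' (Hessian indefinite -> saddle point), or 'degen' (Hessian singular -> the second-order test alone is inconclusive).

Compute the Hessian H = grad^2 f:
  H = [[9, 6], [6, 4]]
Verify stationarity: grad f(x*) = H x* + g = (0, 0).
Eigenvalues of H: 0, 13.
H has a zero eigenvalue (singular; positive semidefinite but not definite), so H is neither positive definite, negative definite, nor indefinite. The second-order test alone is inconclusive -> degen.
(Indeed, f is constant along the null direction of H through x*, so x* is not a strict local extremum.)

degen


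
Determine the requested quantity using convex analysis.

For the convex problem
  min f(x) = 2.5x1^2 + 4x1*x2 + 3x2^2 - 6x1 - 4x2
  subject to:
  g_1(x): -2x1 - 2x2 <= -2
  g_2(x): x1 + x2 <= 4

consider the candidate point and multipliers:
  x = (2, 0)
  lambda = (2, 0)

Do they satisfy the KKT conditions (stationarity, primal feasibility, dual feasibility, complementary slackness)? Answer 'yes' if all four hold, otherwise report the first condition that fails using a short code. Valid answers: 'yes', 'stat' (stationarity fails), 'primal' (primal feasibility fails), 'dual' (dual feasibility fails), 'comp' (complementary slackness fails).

Gradient of f: grad f(x) = Q x + c = (4, 4)
Constraint values g_i(x) = a_i^T x - b_i:
  g_1((2, 0)) = -2
  g_2((2, 0)) = -2
Stationarity residual: grad f(x) + sum_i lambda_i a_i = (0, 0)
  -> stationarity OK
Primal feasibility (all g_i <= 0): OK
Dual feasibility (all lambda_i >= 0): OK
Complementary slackness (lambda_i * g_i(x) = 0 for all i): FAILS

Verdict: the first failing condition is complementary_slackness -> comp.

comp


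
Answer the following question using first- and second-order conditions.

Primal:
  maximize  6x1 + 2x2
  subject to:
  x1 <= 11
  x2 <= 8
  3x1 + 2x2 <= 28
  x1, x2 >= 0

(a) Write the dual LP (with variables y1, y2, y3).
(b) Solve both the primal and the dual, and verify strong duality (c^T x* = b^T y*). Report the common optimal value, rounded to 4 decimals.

The standard primal-dual pair for 'max c^T x s.t. A x <= b, x >= 0' is:
  Dual:  min b^T y  s.t.  A^T y >= c,  y >= 0.

So the dual LP is:
  minimize  11y1 + 8y2 + 28y3
  subject to:
    y1 + 3y3 >= 6
    y2 + 2y3 >= 2
    y1, y2, y3 >= 0

Solving the primal: x* = (9.3333, 0).
  primal value c^T x* = 56.
Solving the dual: y* = (0, 0, 2).
  dual value b^T y* = 56.
Strong duality: c^T x* = b^T y*. Confirmed.

56


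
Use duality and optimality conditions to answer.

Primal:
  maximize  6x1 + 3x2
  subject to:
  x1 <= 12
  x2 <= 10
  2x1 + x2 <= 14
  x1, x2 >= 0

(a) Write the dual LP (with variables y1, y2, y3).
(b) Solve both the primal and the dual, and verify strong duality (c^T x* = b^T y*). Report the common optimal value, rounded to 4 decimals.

The standard primal-dual pair for 'max c^T x s.t. A x <= b, x >= 0' is:
  Dual:  min b^T y  s.t.  A^T y >= c,  y >= 0.

So the dual LP is:
  minimize  12y1 + 10y2 + 14y3
  subject to:
    y1 + 2y3 >= 6
    y2 + y3 >= 3
    y1, y2, y3 >= 0

Solving the primal: x* = (7, 0).
  primal value c^T x* = 42.
Solving the dual: y* = (0, 0, 3).
  dual value b^T y* = 42.
Strong duality: c^T x* = b^T y*. Confirmed.

42


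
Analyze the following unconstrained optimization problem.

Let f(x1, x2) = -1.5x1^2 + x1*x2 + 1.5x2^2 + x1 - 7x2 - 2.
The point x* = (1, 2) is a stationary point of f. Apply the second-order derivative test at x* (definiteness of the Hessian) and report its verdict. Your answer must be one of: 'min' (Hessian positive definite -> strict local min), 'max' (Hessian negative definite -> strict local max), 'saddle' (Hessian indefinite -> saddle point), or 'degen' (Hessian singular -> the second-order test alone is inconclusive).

Compute the Hessian H = grad^2 f:
  H = [[-3, 1], [1, 3]]
Verify stationarity: grad f(x*) = H x* + g = (0, 0).
Eigenvalues of H: -3.1623, 3.1623.
Eigenvalues have mixed signs, so H is indefinite -> x* is a saddle point.

saddle


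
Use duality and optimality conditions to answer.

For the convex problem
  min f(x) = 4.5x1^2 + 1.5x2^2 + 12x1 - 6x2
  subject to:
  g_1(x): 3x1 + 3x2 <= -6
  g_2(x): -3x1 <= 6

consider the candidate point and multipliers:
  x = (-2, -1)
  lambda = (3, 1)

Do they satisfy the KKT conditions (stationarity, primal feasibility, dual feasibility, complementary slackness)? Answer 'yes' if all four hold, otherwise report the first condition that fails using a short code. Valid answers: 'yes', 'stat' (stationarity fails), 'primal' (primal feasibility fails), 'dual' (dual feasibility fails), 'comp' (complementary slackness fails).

Gradient of f: grad f(x) = Q x + c = (-6, -9)
Constraint values g_i(x) = a_i^T x - b_i:
  g_1((-2, -1)) = -3
  g_2((-2, -1)) = 0
Stationarity residual: grad f(x) + sum_i lambda_i a_i = (0, 0)
  -> stationarity OK
Primal feasibility (all g_i <= 0): OK
Dual feasibility (all lambda_i >= 0): OK
Complementary slackness (lambda_i * g_i(x) = 0 for all i): FAILS

Verdict: the first failing condition is complementary_slackness -> comp.

comp


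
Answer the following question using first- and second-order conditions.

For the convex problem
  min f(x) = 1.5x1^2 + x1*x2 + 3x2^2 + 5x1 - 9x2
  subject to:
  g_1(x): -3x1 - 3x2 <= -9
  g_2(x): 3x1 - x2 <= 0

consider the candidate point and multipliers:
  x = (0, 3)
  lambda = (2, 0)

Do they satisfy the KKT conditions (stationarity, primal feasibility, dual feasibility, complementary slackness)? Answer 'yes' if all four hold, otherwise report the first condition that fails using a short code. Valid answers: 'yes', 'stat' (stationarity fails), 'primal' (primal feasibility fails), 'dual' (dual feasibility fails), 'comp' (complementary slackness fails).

Gradient of f: grad f(x) = Q x + c = (8, 9)
Constraint values g_i(x) = a_i^T x - b_i:
  g_1((0, 3)) = 0
  g_2((0, 3)) = -3
Stationarity residual: grad f(x) + sum_i lambda_i a_i = (2, 3)
  -> stationarity FAILS
Primal feasibility (all g_i <= 0): OK
Dual feasibility (all lambda_i >= 0): OK
Complementary slackness (lambda_i * g_i(x) = 0 for all i): OK

Verdict: the first failing condition is stationarity -> stat.

stat
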